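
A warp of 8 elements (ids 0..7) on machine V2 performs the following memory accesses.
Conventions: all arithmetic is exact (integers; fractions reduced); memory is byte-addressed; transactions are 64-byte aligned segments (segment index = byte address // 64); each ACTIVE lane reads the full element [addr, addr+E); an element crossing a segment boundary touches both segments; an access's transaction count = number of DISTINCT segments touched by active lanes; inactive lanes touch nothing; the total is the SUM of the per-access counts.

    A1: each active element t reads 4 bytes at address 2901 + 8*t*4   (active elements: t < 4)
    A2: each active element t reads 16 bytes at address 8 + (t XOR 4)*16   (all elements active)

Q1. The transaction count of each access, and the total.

A1: 2 transactions
A2: 3 transactions

Answer: 2,3; total 5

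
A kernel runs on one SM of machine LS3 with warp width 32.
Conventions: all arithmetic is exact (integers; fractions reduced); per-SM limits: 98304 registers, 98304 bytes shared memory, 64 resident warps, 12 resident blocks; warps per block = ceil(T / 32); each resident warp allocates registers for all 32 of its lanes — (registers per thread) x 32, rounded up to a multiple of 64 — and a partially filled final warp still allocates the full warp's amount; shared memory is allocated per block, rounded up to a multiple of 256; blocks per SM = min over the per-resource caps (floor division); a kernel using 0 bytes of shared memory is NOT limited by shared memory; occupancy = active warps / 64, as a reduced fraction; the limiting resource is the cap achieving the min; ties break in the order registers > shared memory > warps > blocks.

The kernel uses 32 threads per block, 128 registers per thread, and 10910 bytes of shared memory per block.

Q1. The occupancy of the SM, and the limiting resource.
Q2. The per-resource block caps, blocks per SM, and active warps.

Answer: occupancy 1/8, limited by shared memory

registers: 24 blocks
shared memory: 8 blocks
warps: 64 blocks
blocks: 12 blocks

Answer: 8 blocks, 8 active warps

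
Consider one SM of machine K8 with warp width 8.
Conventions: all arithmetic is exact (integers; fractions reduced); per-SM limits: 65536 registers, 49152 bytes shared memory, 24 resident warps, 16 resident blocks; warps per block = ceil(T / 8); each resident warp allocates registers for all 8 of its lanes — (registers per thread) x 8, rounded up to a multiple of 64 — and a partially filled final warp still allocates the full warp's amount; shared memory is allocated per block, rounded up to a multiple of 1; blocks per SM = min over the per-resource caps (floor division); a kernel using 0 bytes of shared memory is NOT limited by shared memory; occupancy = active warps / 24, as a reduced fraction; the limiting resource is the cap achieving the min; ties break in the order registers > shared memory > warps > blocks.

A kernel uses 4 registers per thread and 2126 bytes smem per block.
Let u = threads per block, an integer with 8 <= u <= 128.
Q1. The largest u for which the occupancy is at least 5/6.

Answer: u = 96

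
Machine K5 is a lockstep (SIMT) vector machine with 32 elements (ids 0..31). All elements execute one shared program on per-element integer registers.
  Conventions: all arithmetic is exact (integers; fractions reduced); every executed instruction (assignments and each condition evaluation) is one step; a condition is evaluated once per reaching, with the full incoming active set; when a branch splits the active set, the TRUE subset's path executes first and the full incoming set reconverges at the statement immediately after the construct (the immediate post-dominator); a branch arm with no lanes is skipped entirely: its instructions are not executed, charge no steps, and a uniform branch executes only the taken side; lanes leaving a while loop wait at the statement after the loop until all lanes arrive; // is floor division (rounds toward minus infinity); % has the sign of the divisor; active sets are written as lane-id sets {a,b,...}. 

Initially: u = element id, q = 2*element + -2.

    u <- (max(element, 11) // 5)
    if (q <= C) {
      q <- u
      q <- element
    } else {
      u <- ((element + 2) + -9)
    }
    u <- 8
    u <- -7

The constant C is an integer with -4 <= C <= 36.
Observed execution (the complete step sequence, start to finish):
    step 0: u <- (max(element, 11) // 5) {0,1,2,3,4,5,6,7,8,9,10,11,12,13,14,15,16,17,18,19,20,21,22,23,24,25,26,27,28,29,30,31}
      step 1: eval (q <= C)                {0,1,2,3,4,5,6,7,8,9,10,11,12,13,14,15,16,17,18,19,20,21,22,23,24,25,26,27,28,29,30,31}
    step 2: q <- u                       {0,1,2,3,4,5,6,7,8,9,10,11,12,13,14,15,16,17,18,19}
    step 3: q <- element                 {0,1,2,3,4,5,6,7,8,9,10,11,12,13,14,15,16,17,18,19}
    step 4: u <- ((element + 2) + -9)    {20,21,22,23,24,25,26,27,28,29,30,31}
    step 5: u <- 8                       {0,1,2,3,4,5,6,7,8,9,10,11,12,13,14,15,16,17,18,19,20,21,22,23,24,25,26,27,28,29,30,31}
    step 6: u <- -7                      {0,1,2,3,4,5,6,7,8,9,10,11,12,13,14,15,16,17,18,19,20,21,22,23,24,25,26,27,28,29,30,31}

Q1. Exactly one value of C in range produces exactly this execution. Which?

Answer: C = 36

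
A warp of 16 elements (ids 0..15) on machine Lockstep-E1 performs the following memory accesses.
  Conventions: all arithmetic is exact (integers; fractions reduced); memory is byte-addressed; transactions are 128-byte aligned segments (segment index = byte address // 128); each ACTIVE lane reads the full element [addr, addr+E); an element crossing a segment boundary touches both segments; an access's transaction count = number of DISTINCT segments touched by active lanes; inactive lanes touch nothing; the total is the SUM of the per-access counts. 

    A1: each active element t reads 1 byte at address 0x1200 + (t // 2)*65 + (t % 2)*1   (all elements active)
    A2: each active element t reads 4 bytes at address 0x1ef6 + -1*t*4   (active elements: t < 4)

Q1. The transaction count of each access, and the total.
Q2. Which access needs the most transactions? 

A1: 4 transactions
A2: 1 transaction

Answer: 4,1; total 5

Answer: A1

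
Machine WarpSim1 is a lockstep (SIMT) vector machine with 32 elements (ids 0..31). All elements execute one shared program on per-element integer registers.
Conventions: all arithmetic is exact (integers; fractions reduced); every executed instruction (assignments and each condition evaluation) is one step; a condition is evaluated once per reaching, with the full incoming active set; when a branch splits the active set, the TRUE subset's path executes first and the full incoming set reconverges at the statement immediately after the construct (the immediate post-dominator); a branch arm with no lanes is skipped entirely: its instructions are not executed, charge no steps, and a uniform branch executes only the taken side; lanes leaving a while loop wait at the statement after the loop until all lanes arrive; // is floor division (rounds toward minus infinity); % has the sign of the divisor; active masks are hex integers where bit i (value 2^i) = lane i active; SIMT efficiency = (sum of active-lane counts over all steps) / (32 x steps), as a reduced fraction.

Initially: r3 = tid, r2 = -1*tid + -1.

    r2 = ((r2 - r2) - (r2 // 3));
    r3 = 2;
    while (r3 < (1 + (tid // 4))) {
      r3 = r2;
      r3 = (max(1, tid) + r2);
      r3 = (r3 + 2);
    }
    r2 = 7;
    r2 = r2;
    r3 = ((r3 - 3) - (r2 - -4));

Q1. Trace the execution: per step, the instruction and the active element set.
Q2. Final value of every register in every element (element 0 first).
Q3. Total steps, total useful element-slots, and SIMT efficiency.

step 0: r2 <- ((r2 - r2) - (r2 // 3)) 0xffffffff
step 1: r3 <- 2                      0xffffffff
step 2: eval (r3 < (1 + (tid // 4))) 0xffffffff
step 3: r3 <- r2                     0xffffff00
step 4: r3 <- (max(1, tid) + r2)     0xffffff00
step 5: r3 <- (r3 + 2)               0xffffff00
step 6: eval (r3 < (1 + (tid // 4))) 0xffffff00
step 7: r2 <- 7                      0xffffffff
step 8: r2 <- r2                     0xffffffff
step 9: r3 <- ((r3 - 3) - (r2 - -4)) 0xffffffff

Answer: 10 steps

r3: -12,-12,-12,-12,-12,-12,-12,-12,-1,1,2,3,5,6,7,9,10,11,13,14,15,17,18,19,21,22,23,25,26,27,29,30
r2: 7,7,7,7,7,7,7,7,7,7,7,7,7,7,7,7,7,7,7,7,7,7,7,7,7,7,7,7,7,7,7,7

steps = 10; useful = 288; efficiency = 288/320 = 9/10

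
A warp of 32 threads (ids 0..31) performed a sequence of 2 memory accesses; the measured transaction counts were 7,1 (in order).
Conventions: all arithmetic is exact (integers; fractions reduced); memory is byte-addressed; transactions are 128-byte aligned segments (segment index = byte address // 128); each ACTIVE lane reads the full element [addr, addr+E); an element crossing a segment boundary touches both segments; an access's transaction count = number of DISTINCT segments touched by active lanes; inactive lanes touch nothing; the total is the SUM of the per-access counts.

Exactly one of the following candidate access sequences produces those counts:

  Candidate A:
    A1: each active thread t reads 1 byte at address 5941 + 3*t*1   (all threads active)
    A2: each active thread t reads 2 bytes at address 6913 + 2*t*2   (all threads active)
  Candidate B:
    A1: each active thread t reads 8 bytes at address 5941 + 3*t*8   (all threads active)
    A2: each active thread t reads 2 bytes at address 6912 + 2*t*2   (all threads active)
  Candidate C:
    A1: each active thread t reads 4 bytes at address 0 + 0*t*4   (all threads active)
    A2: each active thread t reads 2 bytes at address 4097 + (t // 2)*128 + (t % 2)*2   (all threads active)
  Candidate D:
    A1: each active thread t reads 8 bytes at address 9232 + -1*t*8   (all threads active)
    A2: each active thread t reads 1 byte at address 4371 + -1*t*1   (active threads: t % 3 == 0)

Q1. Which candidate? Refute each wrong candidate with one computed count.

A: A1 gives 2 transactions, not 7
C: A1 gives 1 transaction, not 7
D: A1 gives 3 transactions, not 7
B: all counts match (7,1)

Answer: B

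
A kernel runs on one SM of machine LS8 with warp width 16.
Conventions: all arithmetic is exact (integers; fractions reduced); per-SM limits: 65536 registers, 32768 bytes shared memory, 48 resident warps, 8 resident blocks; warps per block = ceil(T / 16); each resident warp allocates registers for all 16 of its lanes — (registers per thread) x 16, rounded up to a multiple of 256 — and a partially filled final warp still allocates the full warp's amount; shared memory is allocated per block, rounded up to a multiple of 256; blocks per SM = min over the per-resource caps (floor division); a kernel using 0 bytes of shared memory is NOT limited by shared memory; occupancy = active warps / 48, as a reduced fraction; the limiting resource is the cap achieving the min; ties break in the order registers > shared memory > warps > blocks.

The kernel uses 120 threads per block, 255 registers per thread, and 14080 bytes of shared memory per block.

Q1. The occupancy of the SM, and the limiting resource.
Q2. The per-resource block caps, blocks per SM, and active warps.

Answer: occupancy 1/3, limited by registers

registers: 2 blocks
shared memory: 2 blocks
warps: 6 blocks
blocks: 8 blocks

Answer: 2 blocks, 16 active warps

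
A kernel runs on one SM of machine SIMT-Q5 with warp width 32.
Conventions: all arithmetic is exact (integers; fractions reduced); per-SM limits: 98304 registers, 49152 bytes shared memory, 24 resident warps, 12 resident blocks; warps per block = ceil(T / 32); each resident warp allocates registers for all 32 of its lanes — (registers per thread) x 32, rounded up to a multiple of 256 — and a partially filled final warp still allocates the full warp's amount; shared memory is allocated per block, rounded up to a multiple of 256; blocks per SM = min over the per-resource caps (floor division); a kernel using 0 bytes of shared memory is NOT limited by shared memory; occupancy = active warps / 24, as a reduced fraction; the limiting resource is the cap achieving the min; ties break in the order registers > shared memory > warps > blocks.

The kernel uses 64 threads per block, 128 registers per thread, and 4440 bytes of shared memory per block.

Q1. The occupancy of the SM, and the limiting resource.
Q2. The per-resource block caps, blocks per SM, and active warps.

Answer: occupancy 5/6, limited by shared memory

registers: 12 blocks
shared memory: 10 blocks
warps: 12 blocks
blocks: 12 blocks

Answer: 10 blocks, 20 active warps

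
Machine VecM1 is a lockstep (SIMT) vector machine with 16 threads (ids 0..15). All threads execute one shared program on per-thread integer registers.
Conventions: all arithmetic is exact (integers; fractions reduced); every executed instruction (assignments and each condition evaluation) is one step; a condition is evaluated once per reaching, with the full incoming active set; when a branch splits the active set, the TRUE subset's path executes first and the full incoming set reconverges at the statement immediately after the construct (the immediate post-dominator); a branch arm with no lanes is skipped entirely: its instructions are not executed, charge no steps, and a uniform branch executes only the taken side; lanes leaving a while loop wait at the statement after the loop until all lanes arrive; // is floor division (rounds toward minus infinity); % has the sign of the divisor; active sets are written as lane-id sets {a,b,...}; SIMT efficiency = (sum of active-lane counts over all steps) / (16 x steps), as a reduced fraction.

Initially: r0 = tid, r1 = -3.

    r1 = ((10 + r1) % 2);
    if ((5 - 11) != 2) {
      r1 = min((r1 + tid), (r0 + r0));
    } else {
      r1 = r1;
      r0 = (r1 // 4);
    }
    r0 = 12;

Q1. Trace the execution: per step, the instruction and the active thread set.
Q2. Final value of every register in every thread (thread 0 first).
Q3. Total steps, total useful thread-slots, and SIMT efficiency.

step 0: r1 <- ((10 + r1) % 2)        {0,1,2,3,4,5,6,7,8,9,10,11,12,13,14,15}
step 1: eval ((5 - 11) != 2)         {0,1,2,3,4,5,6,7,8,9,10,11,12,13,14,15}
step 2: r1 <- min((r1 + tid), (r0 + r0)) {0,1,2,3,4,5,6,7,8,9,10,11,12,13,14,15}
step 3: r0 <- 12                     {0,1,2,3,4,5,6,7,8,9,10,11,12,13,14,15}

Answer: 4 steps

r0: 12,12,12,12,12,12,12,12,12,12,12,12,12,12,12,12
r1: 0,2,3,4,5,6,7,8,9,10,11,12,13,14,15,16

steps = 4; useful = 64; efficiency = 64/64 = 1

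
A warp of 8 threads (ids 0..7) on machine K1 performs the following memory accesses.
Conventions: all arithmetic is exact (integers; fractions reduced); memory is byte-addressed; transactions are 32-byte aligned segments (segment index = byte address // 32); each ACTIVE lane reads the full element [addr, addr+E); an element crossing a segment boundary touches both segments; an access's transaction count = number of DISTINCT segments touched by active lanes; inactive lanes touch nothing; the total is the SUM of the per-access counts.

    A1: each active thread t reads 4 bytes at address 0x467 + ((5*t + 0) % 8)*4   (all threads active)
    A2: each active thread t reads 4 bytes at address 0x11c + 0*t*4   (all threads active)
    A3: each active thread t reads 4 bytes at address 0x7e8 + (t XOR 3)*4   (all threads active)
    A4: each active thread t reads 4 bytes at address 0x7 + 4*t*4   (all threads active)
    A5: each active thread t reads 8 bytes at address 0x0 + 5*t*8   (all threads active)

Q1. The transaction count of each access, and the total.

A1: 2 transactions
A2: 1 transaction
A3: 2 transactions
A4: 4 transactions
A5: 8 transactions

Answer: 2,1,2,4,8; total 17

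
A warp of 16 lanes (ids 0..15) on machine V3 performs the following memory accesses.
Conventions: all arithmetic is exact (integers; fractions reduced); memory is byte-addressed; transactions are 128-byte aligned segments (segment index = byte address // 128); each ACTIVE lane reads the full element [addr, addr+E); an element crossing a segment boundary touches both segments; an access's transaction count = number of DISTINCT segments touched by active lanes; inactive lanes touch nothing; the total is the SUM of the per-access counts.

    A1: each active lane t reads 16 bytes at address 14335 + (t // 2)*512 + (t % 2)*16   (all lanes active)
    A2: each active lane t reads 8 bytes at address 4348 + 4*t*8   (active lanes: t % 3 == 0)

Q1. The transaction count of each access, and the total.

A1: 16 transactions
A2: 5 transactions

Answer: 16,5; total 21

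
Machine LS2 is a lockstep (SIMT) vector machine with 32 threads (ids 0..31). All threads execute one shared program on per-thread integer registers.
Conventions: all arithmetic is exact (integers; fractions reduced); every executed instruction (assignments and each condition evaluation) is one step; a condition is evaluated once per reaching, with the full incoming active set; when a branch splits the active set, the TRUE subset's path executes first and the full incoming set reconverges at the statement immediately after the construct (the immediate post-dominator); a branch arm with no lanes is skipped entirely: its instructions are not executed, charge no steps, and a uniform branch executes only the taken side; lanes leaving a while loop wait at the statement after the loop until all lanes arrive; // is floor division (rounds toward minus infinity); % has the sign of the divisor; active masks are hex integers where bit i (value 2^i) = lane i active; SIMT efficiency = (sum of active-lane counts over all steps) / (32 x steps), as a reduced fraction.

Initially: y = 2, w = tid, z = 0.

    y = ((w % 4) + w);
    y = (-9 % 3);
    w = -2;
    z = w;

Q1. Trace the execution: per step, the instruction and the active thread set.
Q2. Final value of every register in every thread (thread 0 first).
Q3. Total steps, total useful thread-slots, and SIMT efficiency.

step 0: y <- ((w % 4) + w)           0xffffffff
step 1: y <- (-9 % 3)                0xffffffff
step 2: w <- -2                      0xffffffff
step 3: z <- w                       0xffffffff

Answer: 4 steps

y: 0,0,0,0,0,0,0,0,0,0,0,0,0,0,0,0,0,0,0,0,0,0,0,0,0,0,0,0,0,0,0,0
w: -2,-2,-2,-2,-2,-2,-2,-2,-2,-2,-2,-2,-2,-2,-2,-2,-2,-2,-2,-2,-2,-2,-2,-2,-2,-2,-2,-2,-2,-2,-2,-2
z: -2,-2,-2,-2,-2,-2,-2,-2,-2,-2,-2,-2,-2,-2,-2,-2,-2,-2,-2,-2,-2,-2,-2,-2,-2,-2,-2,-2,-2,-2,-2,-2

steps = 4; useful = 128; efficiency = 128/128 = 1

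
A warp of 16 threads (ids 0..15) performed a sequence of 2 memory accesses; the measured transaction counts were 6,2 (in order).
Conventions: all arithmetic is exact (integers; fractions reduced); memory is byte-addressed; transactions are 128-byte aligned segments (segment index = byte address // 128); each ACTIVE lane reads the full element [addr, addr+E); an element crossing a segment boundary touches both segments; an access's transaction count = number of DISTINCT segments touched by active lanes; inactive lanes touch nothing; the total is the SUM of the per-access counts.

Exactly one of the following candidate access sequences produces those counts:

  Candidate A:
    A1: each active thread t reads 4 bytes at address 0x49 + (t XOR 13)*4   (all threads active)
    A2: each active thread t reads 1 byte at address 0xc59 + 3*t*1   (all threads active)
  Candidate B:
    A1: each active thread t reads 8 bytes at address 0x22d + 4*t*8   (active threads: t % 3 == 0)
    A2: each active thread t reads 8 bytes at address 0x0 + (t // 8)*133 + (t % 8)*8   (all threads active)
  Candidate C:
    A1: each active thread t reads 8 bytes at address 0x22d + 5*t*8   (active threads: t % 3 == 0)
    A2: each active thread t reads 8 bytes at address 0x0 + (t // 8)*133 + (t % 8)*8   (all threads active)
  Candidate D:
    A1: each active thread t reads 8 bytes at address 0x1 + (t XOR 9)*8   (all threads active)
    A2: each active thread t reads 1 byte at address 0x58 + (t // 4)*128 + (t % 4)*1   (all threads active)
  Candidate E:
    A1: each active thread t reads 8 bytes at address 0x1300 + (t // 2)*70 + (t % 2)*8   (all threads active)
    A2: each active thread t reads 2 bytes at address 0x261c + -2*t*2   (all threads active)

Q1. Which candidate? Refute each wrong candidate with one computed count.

A: A1 gives 2 transactions, not 6
B: A1 gives 5 transactions, not 6
D: A1 gives 2 transactions, not 6
E: A1 gives 4 transactions, not 6
C: all counts match (6,2)

Answer: C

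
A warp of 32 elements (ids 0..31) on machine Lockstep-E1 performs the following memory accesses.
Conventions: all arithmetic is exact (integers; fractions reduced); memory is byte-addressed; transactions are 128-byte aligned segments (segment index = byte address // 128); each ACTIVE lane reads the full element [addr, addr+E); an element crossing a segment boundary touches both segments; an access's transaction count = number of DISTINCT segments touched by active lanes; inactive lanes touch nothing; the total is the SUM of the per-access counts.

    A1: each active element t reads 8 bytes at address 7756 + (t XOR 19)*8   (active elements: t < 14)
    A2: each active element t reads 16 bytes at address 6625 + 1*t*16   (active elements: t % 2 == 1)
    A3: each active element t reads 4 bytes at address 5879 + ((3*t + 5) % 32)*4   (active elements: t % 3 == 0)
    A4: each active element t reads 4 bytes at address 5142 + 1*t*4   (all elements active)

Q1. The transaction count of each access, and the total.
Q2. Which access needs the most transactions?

A1: 2 transactions
A2: 5 transactions
A3: 2 transactions
A4: 2 transactions

Answer: 2,5,2,2; total 11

Answer: A2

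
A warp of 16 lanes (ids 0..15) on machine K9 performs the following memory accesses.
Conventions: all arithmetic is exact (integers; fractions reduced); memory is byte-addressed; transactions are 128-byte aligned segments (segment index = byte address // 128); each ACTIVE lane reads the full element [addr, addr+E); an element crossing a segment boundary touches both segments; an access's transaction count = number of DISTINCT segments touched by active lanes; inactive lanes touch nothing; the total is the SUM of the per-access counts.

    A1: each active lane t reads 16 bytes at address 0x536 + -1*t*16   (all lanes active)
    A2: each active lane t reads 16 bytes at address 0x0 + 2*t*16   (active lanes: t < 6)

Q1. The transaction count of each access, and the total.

A1: 3 transactions
A2: 2 transactions

Answer: 3,2; total 5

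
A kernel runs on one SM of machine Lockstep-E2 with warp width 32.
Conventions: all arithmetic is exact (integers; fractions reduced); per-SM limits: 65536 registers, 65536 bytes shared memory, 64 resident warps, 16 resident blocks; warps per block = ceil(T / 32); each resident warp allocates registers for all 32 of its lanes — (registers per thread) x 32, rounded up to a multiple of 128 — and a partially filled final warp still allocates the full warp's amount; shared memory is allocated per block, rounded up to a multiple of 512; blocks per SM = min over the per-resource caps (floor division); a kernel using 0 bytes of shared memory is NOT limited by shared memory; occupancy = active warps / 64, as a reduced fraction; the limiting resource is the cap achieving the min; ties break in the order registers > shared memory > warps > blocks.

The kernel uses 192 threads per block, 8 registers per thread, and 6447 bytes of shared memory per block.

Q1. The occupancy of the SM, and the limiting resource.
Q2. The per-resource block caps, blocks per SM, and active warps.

Answer: occupancy 27/32, limited by shared memory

registers: 42 blocks
shared memory: 9 blocks
warps: 10 blocks
blocks: 16 blocks

Answer: 9 blocks, 54 active warps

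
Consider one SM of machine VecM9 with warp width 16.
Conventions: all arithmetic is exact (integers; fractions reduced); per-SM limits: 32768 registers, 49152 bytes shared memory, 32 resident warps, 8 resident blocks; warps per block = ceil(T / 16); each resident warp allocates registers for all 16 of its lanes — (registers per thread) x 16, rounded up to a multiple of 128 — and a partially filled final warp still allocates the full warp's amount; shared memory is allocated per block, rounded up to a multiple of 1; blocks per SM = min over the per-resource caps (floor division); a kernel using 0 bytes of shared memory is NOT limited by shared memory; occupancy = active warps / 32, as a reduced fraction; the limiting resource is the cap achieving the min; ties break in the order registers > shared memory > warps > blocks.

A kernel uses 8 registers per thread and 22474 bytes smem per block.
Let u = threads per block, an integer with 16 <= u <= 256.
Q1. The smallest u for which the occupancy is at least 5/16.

Answer: u = 65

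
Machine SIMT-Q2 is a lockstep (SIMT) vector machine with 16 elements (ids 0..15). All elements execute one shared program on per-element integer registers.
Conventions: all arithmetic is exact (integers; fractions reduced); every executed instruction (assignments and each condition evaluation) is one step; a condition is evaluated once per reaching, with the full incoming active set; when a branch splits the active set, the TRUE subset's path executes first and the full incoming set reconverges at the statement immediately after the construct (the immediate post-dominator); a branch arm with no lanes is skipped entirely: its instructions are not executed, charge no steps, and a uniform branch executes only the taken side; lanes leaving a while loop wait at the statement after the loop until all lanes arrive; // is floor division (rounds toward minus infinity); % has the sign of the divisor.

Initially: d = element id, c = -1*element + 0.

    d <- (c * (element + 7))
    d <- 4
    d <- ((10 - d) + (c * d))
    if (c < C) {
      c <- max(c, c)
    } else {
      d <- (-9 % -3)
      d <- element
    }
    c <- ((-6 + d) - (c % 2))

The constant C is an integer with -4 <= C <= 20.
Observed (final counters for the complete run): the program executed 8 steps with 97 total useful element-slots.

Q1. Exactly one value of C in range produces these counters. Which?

Answer: C = 0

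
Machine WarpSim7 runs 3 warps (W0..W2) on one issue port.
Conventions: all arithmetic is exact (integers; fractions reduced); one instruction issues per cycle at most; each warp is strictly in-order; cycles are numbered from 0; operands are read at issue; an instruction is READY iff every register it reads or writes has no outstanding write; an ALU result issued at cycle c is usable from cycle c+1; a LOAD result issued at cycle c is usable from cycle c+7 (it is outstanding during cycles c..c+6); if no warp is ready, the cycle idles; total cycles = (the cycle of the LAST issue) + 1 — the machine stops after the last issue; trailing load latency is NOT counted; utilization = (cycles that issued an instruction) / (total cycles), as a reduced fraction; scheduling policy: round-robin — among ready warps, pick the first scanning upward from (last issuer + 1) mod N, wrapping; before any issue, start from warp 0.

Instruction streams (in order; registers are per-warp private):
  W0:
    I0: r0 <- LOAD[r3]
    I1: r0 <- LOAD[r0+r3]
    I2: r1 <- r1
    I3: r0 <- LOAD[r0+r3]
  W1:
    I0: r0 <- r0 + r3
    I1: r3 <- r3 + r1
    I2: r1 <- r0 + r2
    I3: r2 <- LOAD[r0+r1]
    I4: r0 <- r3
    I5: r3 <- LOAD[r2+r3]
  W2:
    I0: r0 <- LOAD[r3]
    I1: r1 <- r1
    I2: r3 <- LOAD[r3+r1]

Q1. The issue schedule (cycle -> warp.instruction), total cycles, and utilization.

cycle 0: W0.I0
cycle 1: W1.I0
cycle 2: W2.I0
cycle 3: W1.I1
cycle 4: W2.I1
cycle 5: W1.I2
cycle 6: W2.I2
cycle 7: W0.I1
cycle 8: W1.I3
cycle 9: W0.I2
cycle 10: W1.I4
cycle 11: idle
cycle 12: idle
cycle 13: idle
cycle 14: W0.I3
cycle 15: W1.I5

Answer: 16 cycles, utilization 13/16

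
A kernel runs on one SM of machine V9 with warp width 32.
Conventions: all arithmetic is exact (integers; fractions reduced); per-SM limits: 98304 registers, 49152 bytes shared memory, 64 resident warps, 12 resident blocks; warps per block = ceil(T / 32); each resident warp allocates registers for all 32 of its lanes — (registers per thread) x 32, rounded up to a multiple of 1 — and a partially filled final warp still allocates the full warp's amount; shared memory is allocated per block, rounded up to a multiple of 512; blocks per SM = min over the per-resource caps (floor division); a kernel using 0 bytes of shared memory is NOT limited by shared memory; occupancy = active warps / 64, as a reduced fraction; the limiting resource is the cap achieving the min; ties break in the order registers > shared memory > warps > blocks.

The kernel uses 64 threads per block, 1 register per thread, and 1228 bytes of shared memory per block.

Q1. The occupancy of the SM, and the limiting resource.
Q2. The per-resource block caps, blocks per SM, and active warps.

Answer: occupancy 3/8, limited by blocks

registers: 1536 blocks
shared memory: 32 blocks
warps: 32 blocks
blocks: 12 blocks

Answer: 12 blocks, 24 active warps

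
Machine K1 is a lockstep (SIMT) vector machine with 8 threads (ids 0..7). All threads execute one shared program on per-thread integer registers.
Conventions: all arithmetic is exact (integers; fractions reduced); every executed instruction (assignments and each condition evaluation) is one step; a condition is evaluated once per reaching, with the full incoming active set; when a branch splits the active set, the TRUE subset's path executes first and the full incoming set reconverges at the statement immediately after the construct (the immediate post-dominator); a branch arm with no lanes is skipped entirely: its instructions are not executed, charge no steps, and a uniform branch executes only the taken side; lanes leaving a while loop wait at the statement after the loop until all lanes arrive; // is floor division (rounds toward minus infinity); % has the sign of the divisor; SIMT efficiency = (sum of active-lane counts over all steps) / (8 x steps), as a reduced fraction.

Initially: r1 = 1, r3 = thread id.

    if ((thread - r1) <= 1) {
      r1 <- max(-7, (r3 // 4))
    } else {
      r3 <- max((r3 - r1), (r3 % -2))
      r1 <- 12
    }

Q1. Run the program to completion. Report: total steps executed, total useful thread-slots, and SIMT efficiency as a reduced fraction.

Answer: 4 steps, 21 useful, 21/32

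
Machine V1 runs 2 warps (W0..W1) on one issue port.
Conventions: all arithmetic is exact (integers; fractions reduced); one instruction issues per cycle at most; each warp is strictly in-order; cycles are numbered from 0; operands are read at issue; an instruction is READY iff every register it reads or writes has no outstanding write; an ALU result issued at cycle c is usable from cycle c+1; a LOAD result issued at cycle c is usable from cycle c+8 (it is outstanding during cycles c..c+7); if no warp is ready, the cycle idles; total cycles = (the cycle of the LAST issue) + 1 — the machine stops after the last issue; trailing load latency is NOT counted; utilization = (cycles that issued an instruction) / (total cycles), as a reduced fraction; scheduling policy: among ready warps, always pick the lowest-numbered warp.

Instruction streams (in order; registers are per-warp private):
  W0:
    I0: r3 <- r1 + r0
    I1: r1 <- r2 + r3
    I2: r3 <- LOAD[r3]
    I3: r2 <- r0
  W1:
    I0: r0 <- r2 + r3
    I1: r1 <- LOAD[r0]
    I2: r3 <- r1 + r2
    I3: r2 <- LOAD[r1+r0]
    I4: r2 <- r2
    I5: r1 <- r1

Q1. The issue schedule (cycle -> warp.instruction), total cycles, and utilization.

cycle 0: W0.I0
cycle 1: W0.I1
cycle 2: W0.I2
cycle 3: W0.I3
cycle 4: W1.I0
cycle 5: W1.I1
cycle 6: idle
cycle 7: idle
cycle 8: idle
cycle 9: idle
cycle 10: idle
cycle 11: idle
cycle 12: idle
cycle 13: W1.I2
cycle 14: W1.I3
cycle 15: idle
cycle 16: idle
cycle 17: idle
cycle 18: idle
cycle 19: idle
cycle 20: idle
cycle 21: idle
cycle 22: W1.I4
cycle 23: W1.I5

Answer: 24 cycles, utilization 5/12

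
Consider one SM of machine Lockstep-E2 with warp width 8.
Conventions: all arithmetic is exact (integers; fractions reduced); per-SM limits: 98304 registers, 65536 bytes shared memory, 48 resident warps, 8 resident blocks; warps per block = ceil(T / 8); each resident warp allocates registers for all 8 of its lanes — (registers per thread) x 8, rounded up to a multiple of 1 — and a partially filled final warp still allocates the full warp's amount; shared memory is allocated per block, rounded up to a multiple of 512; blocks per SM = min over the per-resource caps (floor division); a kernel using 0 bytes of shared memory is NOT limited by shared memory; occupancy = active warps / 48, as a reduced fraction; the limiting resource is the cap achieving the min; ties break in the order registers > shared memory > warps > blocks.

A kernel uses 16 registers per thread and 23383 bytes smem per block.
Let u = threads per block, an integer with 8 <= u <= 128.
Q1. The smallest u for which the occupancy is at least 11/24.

Answer: u = 81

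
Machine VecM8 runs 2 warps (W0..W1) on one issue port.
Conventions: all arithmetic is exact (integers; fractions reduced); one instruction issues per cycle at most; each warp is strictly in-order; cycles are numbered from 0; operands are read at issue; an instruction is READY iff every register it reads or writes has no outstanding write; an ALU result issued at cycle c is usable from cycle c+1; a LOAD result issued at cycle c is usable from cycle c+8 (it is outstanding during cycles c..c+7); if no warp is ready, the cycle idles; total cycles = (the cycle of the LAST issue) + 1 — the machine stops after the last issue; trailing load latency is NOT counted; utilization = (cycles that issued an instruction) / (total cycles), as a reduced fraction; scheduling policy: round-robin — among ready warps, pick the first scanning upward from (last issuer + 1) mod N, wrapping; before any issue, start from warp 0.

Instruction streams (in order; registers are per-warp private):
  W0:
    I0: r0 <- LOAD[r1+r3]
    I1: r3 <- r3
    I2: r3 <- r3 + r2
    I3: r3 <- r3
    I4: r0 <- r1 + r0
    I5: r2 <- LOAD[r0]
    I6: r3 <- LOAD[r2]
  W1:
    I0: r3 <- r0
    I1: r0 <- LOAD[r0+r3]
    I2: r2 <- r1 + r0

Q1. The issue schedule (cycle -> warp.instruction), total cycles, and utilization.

cycle 0: W0.I0
cycle 1: W1.I0
cycle 2: W0.I1
cycle 3: W1.I1
cycle 4: W0.I2
cycle 5: W0.I3
cycle 6: idle
cycle 7: idle
cycle 8: W0.I4
cycle 9: W0.I5
cycle 10: idle
cycle 11: W1.I2
cycle 12: idle
cycle 13: idle
cycle 14: idle
cycle 15: idle
cycle 16: idle
cycle 17: W0.I6

Answer: 18 cycles, utilization 5/9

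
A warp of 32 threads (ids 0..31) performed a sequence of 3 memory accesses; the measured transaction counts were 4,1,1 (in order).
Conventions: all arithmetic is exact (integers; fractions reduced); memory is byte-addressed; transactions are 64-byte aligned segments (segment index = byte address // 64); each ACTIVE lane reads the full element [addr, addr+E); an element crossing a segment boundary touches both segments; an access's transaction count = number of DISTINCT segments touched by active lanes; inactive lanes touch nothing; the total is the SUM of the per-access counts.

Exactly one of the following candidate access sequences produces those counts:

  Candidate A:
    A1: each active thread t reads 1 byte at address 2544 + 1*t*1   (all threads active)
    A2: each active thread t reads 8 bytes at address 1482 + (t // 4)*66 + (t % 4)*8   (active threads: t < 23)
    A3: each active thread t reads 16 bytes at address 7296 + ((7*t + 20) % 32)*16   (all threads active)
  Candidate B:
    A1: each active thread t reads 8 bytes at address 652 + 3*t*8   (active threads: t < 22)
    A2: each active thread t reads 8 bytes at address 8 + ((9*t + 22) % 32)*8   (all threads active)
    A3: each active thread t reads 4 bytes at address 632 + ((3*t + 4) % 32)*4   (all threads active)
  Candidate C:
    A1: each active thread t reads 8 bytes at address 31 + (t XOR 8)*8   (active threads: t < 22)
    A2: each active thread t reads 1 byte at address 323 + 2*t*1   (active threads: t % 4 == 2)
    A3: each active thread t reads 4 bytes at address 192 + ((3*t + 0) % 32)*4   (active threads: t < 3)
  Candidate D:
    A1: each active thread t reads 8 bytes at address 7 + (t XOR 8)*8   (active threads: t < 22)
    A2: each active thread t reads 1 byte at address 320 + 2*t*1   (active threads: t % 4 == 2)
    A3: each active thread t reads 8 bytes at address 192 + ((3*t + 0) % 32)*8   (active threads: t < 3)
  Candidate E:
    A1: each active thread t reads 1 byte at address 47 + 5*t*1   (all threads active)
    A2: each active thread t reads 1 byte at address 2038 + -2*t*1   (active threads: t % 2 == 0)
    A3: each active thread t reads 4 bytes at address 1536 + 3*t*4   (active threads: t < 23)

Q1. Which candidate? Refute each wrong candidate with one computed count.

A: A1 gives 2 transactions, not 4
B: A1 gives 9 transactions, not 4
C: A1 gives 5 transactions, not 4
E: A2 gives 2 transactions, not 1
D: all counts match (4,1,1)

Answer: D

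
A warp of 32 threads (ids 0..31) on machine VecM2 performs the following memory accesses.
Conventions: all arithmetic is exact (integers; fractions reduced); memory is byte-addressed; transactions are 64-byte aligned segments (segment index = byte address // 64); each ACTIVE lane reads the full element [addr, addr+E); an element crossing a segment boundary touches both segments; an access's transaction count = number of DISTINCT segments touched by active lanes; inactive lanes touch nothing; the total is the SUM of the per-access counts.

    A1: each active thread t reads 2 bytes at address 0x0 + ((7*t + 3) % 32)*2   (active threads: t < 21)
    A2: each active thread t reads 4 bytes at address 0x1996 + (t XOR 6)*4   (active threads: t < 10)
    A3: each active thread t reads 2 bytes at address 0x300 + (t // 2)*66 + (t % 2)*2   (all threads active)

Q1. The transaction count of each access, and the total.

A1: 1 transaction
A2: 2 transactions
A3: 16 transactions

Answer: 1,2,16; total 19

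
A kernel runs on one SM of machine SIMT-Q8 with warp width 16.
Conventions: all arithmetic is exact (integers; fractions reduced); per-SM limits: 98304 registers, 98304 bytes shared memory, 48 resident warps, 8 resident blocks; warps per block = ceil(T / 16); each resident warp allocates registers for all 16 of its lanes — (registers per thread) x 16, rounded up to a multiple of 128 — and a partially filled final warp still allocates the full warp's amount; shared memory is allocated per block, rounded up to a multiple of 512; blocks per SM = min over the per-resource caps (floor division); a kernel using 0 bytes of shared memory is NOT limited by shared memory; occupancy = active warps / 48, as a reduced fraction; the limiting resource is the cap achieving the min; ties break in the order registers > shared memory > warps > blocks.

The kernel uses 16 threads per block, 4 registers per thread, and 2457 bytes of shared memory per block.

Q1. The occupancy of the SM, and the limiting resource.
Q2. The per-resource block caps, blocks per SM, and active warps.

Answer: occupancy 1/6, limited by blocks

registers: 768 blocks
shared memory: 38 blocks
warps: 48 blocks
blocks: 8 blocks

Answer: 8 blocks, 8 active warps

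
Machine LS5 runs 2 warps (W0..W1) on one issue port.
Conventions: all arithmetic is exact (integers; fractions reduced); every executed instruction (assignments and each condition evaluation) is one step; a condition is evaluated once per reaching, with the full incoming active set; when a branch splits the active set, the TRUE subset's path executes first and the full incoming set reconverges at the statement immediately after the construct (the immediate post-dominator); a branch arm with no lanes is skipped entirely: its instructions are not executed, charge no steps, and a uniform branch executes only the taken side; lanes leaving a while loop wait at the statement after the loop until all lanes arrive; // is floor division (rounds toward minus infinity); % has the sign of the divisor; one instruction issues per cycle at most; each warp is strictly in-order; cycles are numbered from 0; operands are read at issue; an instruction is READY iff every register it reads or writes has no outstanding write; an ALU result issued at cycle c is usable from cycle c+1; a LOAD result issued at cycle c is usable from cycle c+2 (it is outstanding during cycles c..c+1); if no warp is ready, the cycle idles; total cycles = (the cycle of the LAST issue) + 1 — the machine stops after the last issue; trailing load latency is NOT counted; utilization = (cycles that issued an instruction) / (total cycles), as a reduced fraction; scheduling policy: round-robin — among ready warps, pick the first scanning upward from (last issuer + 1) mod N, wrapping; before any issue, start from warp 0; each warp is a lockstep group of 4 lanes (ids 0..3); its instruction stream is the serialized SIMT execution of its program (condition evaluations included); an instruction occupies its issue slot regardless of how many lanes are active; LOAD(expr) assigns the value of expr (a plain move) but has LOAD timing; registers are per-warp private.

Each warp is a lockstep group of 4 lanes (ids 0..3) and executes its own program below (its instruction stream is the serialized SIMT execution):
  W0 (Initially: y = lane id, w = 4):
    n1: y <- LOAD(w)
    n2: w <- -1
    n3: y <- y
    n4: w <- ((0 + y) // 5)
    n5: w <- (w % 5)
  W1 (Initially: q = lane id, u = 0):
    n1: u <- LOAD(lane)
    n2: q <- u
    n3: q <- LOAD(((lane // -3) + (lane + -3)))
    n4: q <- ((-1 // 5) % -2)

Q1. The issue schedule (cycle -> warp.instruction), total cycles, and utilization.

cycle 0: W0.I0
cycle 1: W1.I0
cycle 2: W0.I1
cycle 3: W1.I1
cycle 4: W0.I2
cycle 5: W1.I2
cycle 6: W0.I3
cycle 7: W1.I3
cycle 8: W0.I4

Answer: 9 cycles, utilization 1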